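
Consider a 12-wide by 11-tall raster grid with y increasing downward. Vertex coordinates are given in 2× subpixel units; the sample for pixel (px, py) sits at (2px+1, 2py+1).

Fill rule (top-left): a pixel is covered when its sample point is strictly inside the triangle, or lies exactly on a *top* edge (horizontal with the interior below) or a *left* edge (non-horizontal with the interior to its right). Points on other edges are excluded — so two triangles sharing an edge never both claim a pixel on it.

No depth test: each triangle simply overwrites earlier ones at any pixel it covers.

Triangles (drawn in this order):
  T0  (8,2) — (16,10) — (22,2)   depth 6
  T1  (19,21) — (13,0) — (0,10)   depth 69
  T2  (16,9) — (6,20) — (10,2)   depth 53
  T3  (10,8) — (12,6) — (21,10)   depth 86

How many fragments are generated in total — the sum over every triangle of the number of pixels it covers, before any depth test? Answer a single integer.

T0:
  2·area = 112  (B↔C swapped to make it positive)
  edge (8, 2)→(22, 2): d=(14,0) top-left  bias=+0
  edge (22, 2)→(16, 10): d=(-6,8) right/bottom  bias=-1
  edge (16, 10)→(8, 2): d=(-8,-8) top-left  bias=+0
    (3,0)@(7, 1): e=[-14,126,0] → ·  [on edge]
    (4,1)@(9, 3): e=[14,98,0] → #  [on edge]
    (5,1)@(11, 3): e=[14,82,16] → #
    (6,1)@(13, 3): e=[14,66,32] → #
    (7,1)@(15, 3): e=[14,50,48] → #
    (8,1)@(17, 3): e=[14,34,64] → #
    (9,1)@(19, 3): e=[14,18,80] → #
    (10,1)@(21, 3): e=[14,2,96] → #
    (11,1)@(23, 3): e=[14,-14,112] → ·
    (4,2)@(9, 5): e=[42,86,-16] → ·
    (5,2)@(11, 5): e=[42,70,0] → #  [on edge]
    (10,2)@(21, 5): e=[42,-10,80] → ·
    (6,3)@(13, 7): e=[70,42,0] → #  [on edge]
    (7,4)@(15, 9): e=[98,14,0] → #  [on edge]
    (8,5)@(17, 11): e=[126,-14,0] → ·  [on edge]
    (9,6)@(19, 13): e=[154,-42,0] → ·  [on edge]
    (10,7)@(21, 15): e=[182,-70,0] → ·  [on edge]
    (11,8)@(23, 17): e=[210,-98,0] → ·  [on edge]
  covered (16 px):
    · · · · · · · · · · · ·
    · · · · # # # # # # # ·
    · · · · · # # # # # · ·
    · · · · · · # # # · · ·
    · · · · · · · # · · · ·
    · · · · · · · · · · · ·
    · · · · · · · · · · · ·
    · · · · · · · · · · · ·
    · · · · · · · · · · · ·
    · · · · · · · · · · · ·
    · · · · · · · · · · · ·
T1:
  2·area = 333  (B↔C swapped to make it positive)
  edge (19, 21)→(0, 10): d=(-19,-11) top-left  bias=+0
  edge (0, 10)→(13, 0): d=(13,-10) top-left  bias=+0
  edge (13, 0)→(19, 21): d=(6,21) right/bottom  bias=-1
    (6,0)@(13, 1): e=[314,13,6] → #
    (7,0)@(15, 1): e=[336,33,-36] → ·
    (5,1)@(11, 3): e=[254,19,60] → #
    (7,1)@(15, 3): e=[298,59,-24] → ·
    (3,2)@(7, 5): e=[172,5,156] → #
    (4,2)@(9, 5): e=[194,25,114] → #
    (7,2)@(15, 5): e=[260,85,-12] → ·
    (2,3)@(5, 7): e=[112,11,210] → #
    (7,3)@(15, 7): e=[222,111,0] → ·  [on edge]
    (1,4)@(3, 9): e=[52,17,264] → #
    (7,4)@(15, 9): e=[184,137,12] → #
    (8,4)@(17, 9): e=[206,157,-30] → ·
    (9,10)@(19, 21): e=[0,333,0] → ·  [on edge]
  covered (40 px):
    · · · · · · # · · · · ·
    · · · · · # # · · · · ·
    · · · # # # # · · · · ·
    · · # # # # # · · · · ·
    · # # # # # # # · · · ·
    · # # # # # # # · · · ·
    · · · # # # # # · · · ·
    · · · · # # # # # · · ·
    · · · · · · # # # · · ·
    · · · · · · · · # · · ·
    · · · · · · · · · · · ·
T2:
  2·area = 136
  edge (16, 9)→(6, 20): d=(-10,11) right/bottom  bias=-1
  edge (6, 20)→(10, 2): d=(4,-18) top-left  bias=+0
  edge (10, 2)→(16, 9): d=(6,7) right/bottom  bias=-1
    (5,2)@(11, 5): e=[95,30,11] → #
    (6,2)@(13, 5): e=[73,66,-3] → ·
    (4,3)@(9, 7): e=[97,2,37] → #
    (6,3)@(13, 7): e=[53,74,9] → #
    (7,3)@(15, 7): e=[31,110,-5] → ·
    (4,4)@(9, 9): e=[77,10,49] → #
    (7,4)@(15, 9): e=[11,118,7] → #
    (8,4)@(17, 9): e=[-11,154,-7] → ·
    (4,5)@(9, 11): e=[57,18,61] → #
    (7,5)@(15, 11): e=[-9,126,19] → ·
    (4,6)@(9, 13): e=[37,26,73] → #
    (6,6)@(13, 13): e=[-7,98,45] → ·
  covered (15 px):
    · · · · · · · · · · · ·
    · · · · · · · · · · · ·
    · · · · · # · · · · · ·
    · · · · # # # · · · · ·
    · · · · # # # # · · · ·
    · · · · # # # · · · · ·
    · · · · # # · · · · · ·
    · · · · # · · · · · · ·
    · · · # · · · · · · · ·
    · · · · · · · · · · · ·
    · · · · · · · · · · · ·
T3:
  2·area = 26
  edge (10, 8)→(12, 6): d=(2,-2) top-left  bias=+0
  edge (12, 6)→(21, 10): d=(9,4) right/bottom  bias=-1
  edge (21, 10)→(10, 8): d=(-11,-2) top-left  bias=+0
    (8,0)@(17, 1): e=[0,-65,91] → ·  [on edge]
    (7,1)@(15, 3): e=[0,-39,65] → ·  [on edge]
    (6,2)@(13, 5): e=[0,-13,39] → ·  [on edge]
    (5,3)@(11, 7): e=[0,13,13] → #  [on edge]
    (6,3)@(13, 7): e=[4,5,17] → #
    (7,3)@(15, 7): e=[8,-3,21] → ·
    (4,4)@(9, 9): e=[0,39,-13] → ·  [on edge]
    (5,4)@(11, 9): e=[4,31,-9] → ·
    (6,4)@(13, 9): e=[8,23,-5] → ·
    (8,4)@(17, 9): e=[16,7,3] → #
    (9,4)@(19, 9): e=[20,-1,7] → ·
    (3,5)@(7, 11): e=[0,65,-39] → ·  [on edge]
    (2,6)@(5, 13): e=[0,91,-65] → ·  [on edge]
    (1,7)@(3, 15): e=[0,117,-91] → ·  [on edge]
    (0,8)@(1, 17): e=[0,143,-117] → ·  [on edge]
  covered (3 px):
    · · · · · · · · · · · ·
    · · · · · · · · · · · ·
    · · · · · · · · · · · ·
    · · · · · # # · · · · ·
    · · · · · · · · # · · ·
    · · · · · · · · · · · ·
    · · · · · · · · · · · ·
    · · · · · · · · · · · ·
    · · · · · · · · · · · ·
    · · · · · · · · · · · ·
    · · · · · · · · · · · ·

Final: 74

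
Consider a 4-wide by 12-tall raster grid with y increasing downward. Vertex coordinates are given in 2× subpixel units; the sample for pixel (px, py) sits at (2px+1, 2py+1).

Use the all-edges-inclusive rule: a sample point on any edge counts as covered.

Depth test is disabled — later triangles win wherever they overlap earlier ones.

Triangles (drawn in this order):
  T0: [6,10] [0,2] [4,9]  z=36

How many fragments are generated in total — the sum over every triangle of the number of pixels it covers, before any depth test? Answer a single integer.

T0:
  2·area = 10  (B↔C swapped to make it positive)
  edge (6, 10)→(4, 9): d=(-2,-1) inclusive
  edge (4, 9)→(0, 2): d=(-4,-7) inclusive
  edge (0, 2)→(6, 10): d=(6,8) inclusive
    (1,3)@(3, 7): e=[3,1,6] → #
    (2,3)@(5, 7): e=[5,15,-10] → ·
    (1,4)@(3, 9): e=[-1,-7,18] → ·
    (2,4)@(5, 9): e=[1,7,2] → #
    (3,4)@(7, 9): e=[3,21,-14] → ·
    (2,5)@(5, 11): e=[-3,-1,14] → ·
  covered (2 px):
    · · · ·
    · · · ·
    · · · ·
    · # · ·
    · · # ·
    · · · ·
    · · · ·
    · · · ·
    · · · ·
    · · · ·
    · · · ·
    · · · ·

Answer: 2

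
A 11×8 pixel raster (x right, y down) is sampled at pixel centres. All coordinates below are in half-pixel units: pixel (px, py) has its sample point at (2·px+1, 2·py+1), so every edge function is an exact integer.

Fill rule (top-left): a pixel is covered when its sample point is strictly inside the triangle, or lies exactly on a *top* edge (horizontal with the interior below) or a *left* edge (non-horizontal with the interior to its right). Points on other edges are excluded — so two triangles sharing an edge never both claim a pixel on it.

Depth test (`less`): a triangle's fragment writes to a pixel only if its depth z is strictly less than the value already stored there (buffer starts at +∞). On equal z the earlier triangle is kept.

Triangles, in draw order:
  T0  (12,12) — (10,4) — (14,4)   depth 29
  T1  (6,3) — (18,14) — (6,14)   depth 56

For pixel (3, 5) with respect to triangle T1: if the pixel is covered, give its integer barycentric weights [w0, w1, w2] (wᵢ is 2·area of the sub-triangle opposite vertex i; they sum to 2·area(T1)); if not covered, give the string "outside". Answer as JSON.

T0:
  2·area = 32
  edge (12, 12)→(10, 4): d=(-2,-8) top-left  bias=+0
  edge (10, 4)→(14, 4): d=(4,0) top-left  bias=+0
  edge (14, 4)→(12, 12): d=(-2,8) right/bottom  bias=-1
    (5,2)@(11, 5): e=[6,4,22] → █
    (6,2)@(13, 5): e=[22,4,6] → █
    (7,2)@(15, 5): e=[38,4,-10] → ·
    (5,3)@(11, 7): e=[2,12,18] → █
    (7,3)@(15, 7): e=[34,12,-14] → ·
    (5,4)@(11, 9): e=[-2,20,14] → ·
    (6,4)@(13, 9): e=[14,20,-2] → ·
  covered (4 px):
    · · · · · · · · · · ·
    · · · · · · · · · · ·
    · · · · · █ █ · · · ·
    · · · · · █ █ · · · ·
    · · · · · · · · · · ·
    · · · · · · · · · · ·
    · · · · · · · · · · ·
    · · · · · · · · · · ·
T1:
  2·area = 132
  edge (6, 3)→(18, 14): d=(12,11) right/bottom  bias=-1
  edge (18, 14)→(6, 14): d=(-12,0) right/bottom  bias=-1
  edge (6, 14)→(6, 3): d=(0,-11) top-left  bias=+0
    (3,2)@(7, 5): e=[13,108,11] → █
    (4,2)@(9, 5): e=[-9,108,33] → ·
    (3,3)@(7, 7): e=[37,84,11] → █
    (4,3)@(9, 7): e=[15,84,33] → █
    (5,3)@(11, 7): e=[-7,84,55] → ·
    (3,4)@(7, 9): e=[61,60,11] → █
    (5,4)@(11, 9): e=[17,60,55] → █
    (6,4)@(13, 9): e=[-5,60,77] → ·
    (3,5)@(7, 11): e=[85,36,11] → █
    (6,5)@(13, 11): e=[19,36,77] → █
    (7,5)@(15, 11): e=[-3,36,99] → ·
    (3,6)@(7, 13): e=[109,12,11] → █
  covered (15 px):
    · · · · · · · · · · ·
    · · · · · · · · · · ·
    · · · █ · · · · · · ·
    · · · █ █ · · · · · ·
    · · · █ █ █ · · · · ·
    · · · █ █ █ █ · · · ·
    · · · █ █ █ █ █ · · ·
    · · · · · · · · · · ·

Result: [36,11,85]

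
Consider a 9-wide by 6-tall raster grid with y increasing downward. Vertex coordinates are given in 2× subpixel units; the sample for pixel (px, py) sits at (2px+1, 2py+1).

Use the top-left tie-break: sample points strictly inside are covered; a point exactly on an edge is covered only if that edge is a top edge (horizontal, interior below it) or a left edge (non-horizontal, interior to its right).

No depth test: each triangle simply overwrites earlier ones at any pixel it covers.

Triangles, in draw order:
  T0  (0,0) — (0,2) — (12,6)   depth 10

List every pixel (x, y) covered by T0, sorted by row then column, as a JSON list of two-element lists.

T0:
  2·area = 24  (B↔C swapped to make it positive)
  edge (0, 0)→(12, 6): d=(12,6) right/bottom  bias=-1
  edge (12, 6)→(0, 2): d=(-12,-4) top-left  bias=+0
  edge (0, 2)→(0, 0): d=(0,-2) top-left  bias=+0
    (0,0)@(1, 1): e=[6,16,2] → X
    (1,0)@(3, 1): e=[-6,24,6] → .
    (0,1)@(1, 3): e=[30,-8,2] → .
    (1,1)@(3, 3): e=[18,0,6] → X  [on edge]
    (2,1)@(5, 3): e=[6,8,10] → X
    (3,1)@(7, 3): e=[-6,16,14] → .
    (1,2)@(3, 5): e=[42,-24,6] → .
    (2,2)@(5, 5): e=[30,-16,10] → .
    (4,2)@(9, 5): e=[6,0,18] → X  [on edge]
    (5,2)@(11, 5): e=[-6,8,22] → .
    (4,3)@(9, 7): e=[30,-24,18] → .
    (7,3)@(15, 7): e=[-6,0,30] → .  [on edge]
  covered (4 px):
    X . . . . . . . .
    . X X . . . . . .
    . . . . X . . . .
    . . . . . . . . .
    . . . . . . . . .
    . . . . . . . . .

Final: [[0,0],[1,1],[2,1],[4,2]]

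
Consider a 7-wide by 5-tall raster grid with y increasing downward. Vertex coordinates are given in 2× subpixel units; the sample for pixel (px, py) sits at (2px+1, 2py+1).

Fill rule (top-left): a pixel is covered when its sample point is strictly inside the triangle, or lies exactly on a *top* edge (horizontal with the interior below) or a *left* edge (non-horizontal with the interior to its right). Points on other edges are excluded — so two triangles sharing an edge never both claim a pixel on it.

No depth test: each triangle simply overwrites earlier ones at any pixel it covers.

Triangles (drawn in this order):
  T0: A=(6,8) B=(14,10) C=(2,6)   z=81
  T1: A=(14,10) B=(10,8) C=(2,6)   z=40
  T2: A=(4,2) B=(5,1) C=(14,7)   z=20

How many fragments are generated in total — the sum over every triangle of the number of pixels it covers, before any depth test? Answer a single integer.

T0:
  2·area = 8  (B↔C swapped to make it positive)
  edge (6, 8)→(2, 6): d=(-4,-2) top-left  bias=+0
  edge (2, 6)→(14, 10): d=(12,4) right/bottom  bias=-1
  edge (14, 10)→(6, 8): d=(-8,-2) top-left  bias=+0
    (2,3)@(5, 7): e=[2,0,6] → .  [on edge]
    (5,4)@(11, 9): e=[6,0,2] → .  [on edge]
  covered (0 px):
    . . . . . . .
    . . . . . . .
    . . . . . . .
    . . . . . . .
    . . . . . . .
T1:
  2·area = 8  (B↔C swapped to make it positive)
  edge (14, 10)→(2, 6): d=(-12,-4) top-left  bias=+0
  edge (2, 6)→(10, 8): d=(8,2) right/bottom  bias=-1
  edge (10, 8)→(14, 10): d=(4,2) right/bottom  bias=-1
    (2,3)@(5, 7): e=[0,2,6] → X  [on edge]
    (3,3)@(7, 7): e=[8,-2,2] → .
    (2,4)@(5, 9): e=[-24,18,14] → .
    (5,4)@(11, 9): e=[0,6,2] → X  [on edge]
    (6,4)@(13, 9): e=[8,2,-2] → .
  covered (2 px):
    . . . . . . .
    . . . . . . .
    . . . . . . .
    . . X . . . .
    . . . . . X .
T2:
  2·area = 15
  edge (4, 2)→(5, 1): d=(1,-1) top-left  bias=+0
  edge (5, 1)→(14, 7): d=(9,6) right/bottom  bias=-1
  edge (14, 7)→(4, 2): d=(-10,-5) top-left  bias=+0
    (2,0)@(5, 1): e=[0,0,15] → .  [on edge]
    (1,1)@(3, 3): e=[0,30,-15] → .  [on edge]
    (3,1)@(7, 3): e=[4,6,5] → X
    (4,1)@(9, 3): e=[6,-6,15] → .
    (0,2)@(1, 5): e=[0,60,-45] → .  [on edge]
    (3,2)@(7, 5): e=[6,24,-15] → .
    (5,2)@(11, 5): e=[10,0,5] → .  [on edge]
  covered (1 px):
    . . . . . . .
    . . . X . . .
    . . . . . . .
    . . . . . . .
    . . . . . . .

Answer: 3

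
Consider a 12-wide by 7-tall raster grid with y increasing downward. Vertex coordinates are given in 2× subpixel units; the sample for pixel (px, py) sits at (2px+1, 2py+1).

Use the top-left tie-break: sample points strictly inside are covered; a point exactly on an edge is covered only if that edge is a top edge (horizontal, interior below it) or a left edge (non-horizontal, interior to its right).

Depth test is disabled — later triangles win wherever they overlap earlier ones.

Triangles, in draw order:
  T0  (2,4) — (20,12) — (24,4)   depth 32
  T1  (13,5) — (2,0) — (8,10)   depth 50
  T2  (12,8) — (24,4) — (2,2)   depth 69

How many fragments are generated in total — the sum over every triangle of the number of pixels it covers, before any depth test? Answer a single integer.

T0:
  2·area = 176  (B↔C swapped to make it positive)
  edge (2, 4)→(24, 4): d=(22,0) top-left  bias=+0
  edge (24, 4)→(20, 12): d=(-4,8) right/bottom  bias=-1
  edge (20, 12)→(2, 4): d=(-18,-8) top-left  bias=+0
    (2,2)@(5, 5): e=[22,148,6] → X
    (3,2)@(7, 5): e=[22,132,22] → X
    (4,2)@(9, 5): e=[22,116,38] → X
    (5,2)@(11, 5): e=[22,100,54] → X
    (6,2)@(13, 5): e=[22,84,70] → X
    (7,2)@(15, 5): e=[22,68,86] → X
    (8,2)@(17, 5): e=[22,52,102] → X
    (9,2)@(19, 5): e=[22,36,118] → X
    (10,2)@(21, 5): e=[22,20,134] → X
    (11,2)@(23, 5): e=[22,4,150] → X
    (2,3)@(5, 7): e=[66,140,-30] → .
    (3,3)@(7, 7): e=[66,124,-14] → .
  covered (22 px):
    . . . . . . . . . . . .
    . . . . . . . . . . . .
    . . X X X X X X X X X X
    . . . . X X X X X X X .
    . . . . . . . X X X X .
    . . . . . . . . . X . .
    . . . . . . . . . . . .
T1:
  2·area = 80  (B↔C swapped to make it positive)
  edge (13, 5)→(8, 10): d=(-5,5) right/bottom  bias=-1
  edge (8, 10)→(2, 0): d=(-6,-10) top-left  bias=+0
  edge (2, 0)→(13, 5): d=(11,5) right/bottom  bias=-1
    (1,0)@(3, 1): e=[70,4,6] → X
    (2,0)@(5, 1): e=[60,24,-4] → .
    (8,0)@(17, 1): e=[0,144,-64] → .  [on edge]
    (1,1)@(3, 3): e=[60,-8,28] → .
    (2,1)@(5, 3): e=[50,12,18] → X
    (3,1)@(7, 3): e=[40,32,8] → X
    (4,1)@(9, 3): e=[30,52,-2] → .
    (7,1)@(15, 3): e=[0,112,-32] → .  [on edge]
    (2,2)@(5, 5): e=[40,0,40] → X  [on edge]
    (4,2)@(9, 5): e=[20,40,20] → X
    (5,2)@(11, 5): e=[10,60,10] → X
    (6,2)@(13, 5): e=[0,80,0] → .  [on edge]
    (5,3)@(11, 7): e=[0,48,32] → .  [on edge]
    (4,4)@(9, 9): e=[0,16,64] → .  [on edge]
    (3,5)@(7, 11): e=[0,-16,96] → .  [on edge]
    (2,6)@(5, 13): e=[0,-48,128] → .  [on edge]
  covered (9 px):
    . X . . . . . . . . . .
    . . X X . . . . . . . .
    . . X X X X . . . . . .
    . . . X X . . . . . . .
    . . . . . . . . . . . .
    . . . . . . . . . . . .
    . . . . . . . . . . . .
T2:
  2·area = 112  (B↔C swapped to make it positive)
  edge (12, 8)→(2, 2): d=(-10,-6) top-left  bias=+0
  edge (2, 2)→(24, 4): d=(22,2) right/bottom  bias=-1
  edge (24, 4)→(12, 8): d=(-12,4) right/bottom  bias=-1
    (2,1)@(5, 3): e=[8,16,88] → X
    (3,1)@(7, 3): e=[20,12,80] → X
    (4,1)@(9, 3): e=[32,8,72] → X
    (5,1)@(11, 3): e=[44,4,64] → X
    (6,1)@(13, 3): e=[56,0,56] → .  [on edge]
    (2,2)@(5, 5): e=[-12,60,64] → .
    (3,2)@(7, 5): e=[0,56,56] → X  [on edge]
    (6,2)@(13, 5): e=[36,44,32] → X
    (7,2)@(15, 5): e=[48,40,24] → X
    (8,2)@(17, 5): e=[60,36,16] → X
    (9,2)@(19, 5): e=[72,32,8] → X
    (10,2)@(21, 5): e=[84,28,0] → .  [on edge]
    (7,3)@(15, 7): e=[28,84,0] → .  [on edge]
    (4,4)@(9, 9): e=[-28,140,0] → .  [on edge]
    (1,5)@(3, 11): e=[-84,196,0] → .  [on edge]
    (8,5)@(17, 11): e=[0,168,-56] → .  [on edge]
  covered (13 px):
    . . . . . . . . . . . .
    . . X X X X . . . . . .
    . . . X X X X X X X . .
    . . . . . X X . . . . .
    . . . . . . . . . . . .
    . . . . . . . . . . . .
    . . . . . . . . . . . .

Final: 44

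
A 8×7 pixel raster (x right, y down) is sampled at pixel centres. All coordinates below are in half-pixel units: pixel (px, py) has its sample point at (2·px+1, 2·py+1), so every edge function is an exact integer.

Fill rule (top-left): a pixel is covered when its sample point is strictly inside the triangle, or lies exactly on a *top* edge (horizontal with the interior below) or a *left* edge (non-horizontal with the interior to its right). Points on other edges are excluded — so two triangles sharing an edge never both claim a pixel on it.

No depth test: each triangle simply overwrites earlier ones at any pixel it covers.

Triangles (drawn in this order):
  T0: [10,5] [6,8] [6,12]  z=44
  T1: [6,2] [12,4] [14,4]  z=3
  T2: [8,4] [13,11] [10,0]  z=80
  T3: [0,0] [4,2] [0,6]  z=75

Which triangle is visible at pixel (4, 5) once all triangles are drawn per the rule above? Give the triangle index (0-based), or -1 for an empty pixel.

T0:
  2·area = 16  (B↔C swapped to make it positive)
  edge (10, 5)→(6, 12): d=(-4,7) right/bottom  bias=-1
  edge (6, 12)→(6, 8): d=(0,-4) top-left  bias=+0
  edge (6, 8)→(10, 5): d=(4,-3) top-left  bias=+0
    (3,4)@(7, 9): e=[5,4,7] → X
    (4,4)@(9, 9): e=[-9,12,13] → .
    (3,5)@(7, 11): e=[-3,4,15] → .
  covered (1 px):
    . . . . . . . .
    . . . . . . . .
    . . . . . . . .
    . . . . . . . .
    . . . X . . . .
    . . . . . . . .
    . . . . . . . .
T1:
  2·area = 4  (B↔C swapped to make it positive)
  edge (6, 2)→(14, 4): d=(8,2) right/bottom  bias=-1
  edge (14, 4)→(12, 4): d=(-2,0) right/bottom  bias=-1
  edge (12, 4)→(6, 2): d=(-6,-2) top-left  bias=+0
    (1,0)@(3, 1): e=[-2,6,0] → .  [on edge]
    (4,1)@(9, 3): e=[2,2,0] → X  [on edge]
    (5,1)@(11, 3): e=[-2,2,4] → .
    (4,2)@(9, 5): e=[18,-2,-12] → .
    (7,2)@(15, 5): e=[6,-2,0] → .  [on edge]
  covered (1 px):
    . . . . . . . .
    . . . . X . . .
    . . . . . . . .
    . . . . . . . .
    . . . . . . . .
    . . . . . . . .
    . . . . . . . .
T2:
  2·area = 34  (B↔C swapped to make it positive)
  edge (8, 4)→(10, 0): d=(2,-4) top-left  bias=+0
  edge (10, 0)→(13, 11): d=(3,11) right/bottom  bias=-1
  edge (13, 11)→(8, 4): d=(-5,-7) top-left  bias=+0
    (4,1)@(9, 3): e=[2,20,12] → X
    (5,1)@(11, 3): e=[10,-2,26] → .
    (4,2)@(9, 5): e=[6,26,2] → X
    (5,2)@(11, 5): e=[14,4,16] → X
    (6,2)@(13, 5): e=[22,-18,30] → .
    (4,3)@(9, 7): e=[10,32,-8] → .
    (5,3)@(11, 7): e=[18,10,6] → X
    (6,3)@(13, 7): e=[26,-12,20] → .
    (5,4)@(11, 9): e=[22,16,-4] → .
    (6,5)@(13, 11): e=[34,0,0] → .  [on edge]
  covered (4 px):
    . . . . . . . .
    . . . . X . . .
    . . . . X X . .
    . . . . . X . .
    . . . . . . . .
    . . . . . . . .
    . . . . . . . .
T3:
  2·area = 24
  edge (0, 0)→(4, 2): d=(4,2) right/bottom  bias=-1
  edge (4, 2)→(0, 6): d=(-4,4) right/bottom  bias=-1
  edge (0, 6)→(0, 0): d=(0,-6) top-left  bias=+0
    (0,0)@(1, 1): e=[2,16,6] → X
    (1,0)@(3, 1): e=[-2,8,18] → .
    (2,0)@(5, 1): e=[-6,0,30] → .  [on edge]
    (0,1)@(1, 3): e=[10,8,6] → X
    (1,1)@(3, 3): e=[6,0,18] → .  [on edge]
    (0,2)@(1, 5): e=[18,0,6] → .  [on edge]
  covered (2 px):
    X . . . . . . .
    X . . . . . . .
    . . . . . . . .
    . . . . . . . .
    . . . . . . . .
    . . . . . . . .
    . . . . . . . .

Z-buffer (winner per pixel, '.' = empty):
  3 . . . . . . .
  3 . . . 2 . . .
  . . . . 2 2 . .
  . . . . . 2 . .
  . . . 0 . . . .
  . . . . . . . .
  . . . . . . . .

Final: -1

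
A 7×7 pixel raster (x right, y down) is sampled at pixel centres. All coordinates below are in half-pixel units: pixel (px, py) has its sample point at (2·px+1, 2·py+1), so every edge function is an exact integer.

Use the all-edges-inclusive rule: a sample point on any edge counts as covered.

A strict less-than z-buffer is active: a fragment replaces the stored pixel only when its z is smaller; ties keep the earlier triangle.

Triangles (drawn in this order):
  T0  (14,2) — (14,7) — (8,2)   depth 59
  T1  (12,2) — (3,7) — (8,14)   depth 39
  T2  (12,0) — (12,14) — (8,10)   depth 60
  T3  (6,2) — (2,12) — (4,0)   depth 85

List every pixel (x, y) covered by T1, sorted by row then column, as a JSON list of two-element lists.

T0:
  2·area = 30
  edge (14, 2)→(14, 7): d=(0,5) inclusive
  edge (14, 7)→(8, 2): d=(-6,-5) inclusive
  edge (8, 2)→(14, 2): d=(6,0) inclusive
    (5,1)@(11, 3): e=[15,9,6] → #
    (6,1)@(13, 3): e=[5,19,6] → #
    (5,2)@(11, 5): e=[15,-3,18] → ·
    (6,2)@(13, 5): e=[5,7,18] → #
    (6,3)@(13, 7): e=[5,-5,30] → ·
  covered (3 px):
    · · · · · · ·
    · · · · · # #
    · · · · · · #
    · · · · · · ·
    · · · · · · ·
    · · · · · · ·
    · · · · · · ·
T1:
  2·area = 88  (B↔C swapped to make it positive)
  edge (12, 2)→(8, 14): d=(-4,12) inclusive
  edge (8, 14)→(3, 7): d=(-5,-7) inclusive
  edge (3, 7)→(12, 2): d=(9,-5) inclusive
    (5,1)@(11, 3): e=[8,76,4] → #
    (6,1)@(13, 3): e=[-16,90,14] → ·
    (3,2)@(7, 5): e=[48,38,2] → #
    (4,2)@(9, 5): e=[24,52,12] → #
    (5,2)@(11, 5): e=[0,66,22] → #  [on edge]
    (6,2)@(13, 5): e=[-24,80,32] → ·
    (1,3)@(3, 7): e=[88,0,0] → #  [on edge]
    (2,3)@(5, 7): e=[64,14,10] → #
    (5,3)@(11, 7): e=[-8,56,40] → ·
    (1,4)@(3, 9): e=[80,-10,18] → ·
    (2,4)@(5, 9): e=[56,4,28] → #
    (5,4)@(11, 9): e=[-16,46,58] → ·
    (4,5)@(9, 11): e=[0,22,66] → #  [on edge]
  covered (13 px):
    · · · · · · ·
    · · · · · # ·
    · · · # # # ·
    · # # # # · ·
    · · # # # · ·
    · · · # # · ·
    · · · · · · ·
T2:
  2·area = 56
  edge (12, 0)→(12, 14): d=(0,14) inclusive
  edge (12, 14)→(8, 10): d=(-4,-4) inclusive
  edge (8, 10)→(12, 0): d=(4,-10) inclusive
    (0,1)@(1, 3): e=[154,0,-98] → ·  [on edge]
    (5,1)@(11, 3): e=[14,40,2] → #
    (6,1)@(13, 3): e=[-14,48,22] → ·
    (1,2)@(3, 5): e=[126,0,-70] → ·  [on edge]
    (5,2)@(11, 5): e=[14,32,10] → #
    (6,2)@(13, 5): e=[-14,40,30] → ·
    (2,3)@(5, 7): e=[98,0,-42] → ·  [on edge]
    (5,3)@(11, 7): e=[14,24,18] → #
    (6,3)@(13, 7): e=[-14,32,38] → ·
    (3,4)@(7, 9): e=[70,0,-14] → ·  [on edge]
    (4,4)@(9, 9): e=[42,8,6] → #
    (6,4)@(13, 9): e=[-14,24,46] → ·
    (4,5)@(9, 11): e=[42,0,14] → #  [on edge]
    (5,6)@(11, 13): e=[14,0,42] → #  [on edge]
  covered (8 px):
    · · · · · · ·
    · · · · · # ·
    · · · · · # ·
    · · · · · # ·
    · · · · # # ·
    · · · · # # ·
    · · · · · # ·
T3:
  2·area = 28
  edge (6, 2)→(2, 12): d=(-4,10) inclusive
  edge (2, 12)→(4, 0): d=(2,-12) inclusive
  edge (4, 0)→(6, 2): d=(2,2) inclusive
    (2,0)@(5, 1): e=[14,14,0] → #  [on edge]
    (3,0)@(7, 1): e=[-6,38,-4] → ·
    (2,1)@(5, 3): e=[6,18,4] → #
    (3,1)@(7, 3): e=[-14,42,0] → ·  [on edge]
    (2,2)@(5, 5): e=[-2,22,8] → ·
    (4,2)@(9, 5): e=[-42,70,0] → ·  [on edge]
    (1,3)@(3, 7): e=[10,2,16] → #
    (2,3)@(5, 7): e=[-10,26,12] → ·
    (5,3)@(11, 7): e=[-70,98,0] → ·  [on edge]
    (1,4)@(3, 9): e=[2,6,20] → #
    (2,4)@(5, 9): e=[-18,30,16] → ·
    (6,4)@(13, 9): e=[-98,126,0] → ·  [on edge]
  covered (4 px):
    · · # · · · ·
    · · # · · · ·
    · · · · · · ·
    · # · · · · ·
    · # · · · · ·
    · · · · · · ·
    · · · · · · ·

Result: [[5,1],[3,2],[4,2],[5,2],[1,3],[2,3],[3,3],[4,3],[2,4],[3,4],[4,4],[3,5],[4,5]]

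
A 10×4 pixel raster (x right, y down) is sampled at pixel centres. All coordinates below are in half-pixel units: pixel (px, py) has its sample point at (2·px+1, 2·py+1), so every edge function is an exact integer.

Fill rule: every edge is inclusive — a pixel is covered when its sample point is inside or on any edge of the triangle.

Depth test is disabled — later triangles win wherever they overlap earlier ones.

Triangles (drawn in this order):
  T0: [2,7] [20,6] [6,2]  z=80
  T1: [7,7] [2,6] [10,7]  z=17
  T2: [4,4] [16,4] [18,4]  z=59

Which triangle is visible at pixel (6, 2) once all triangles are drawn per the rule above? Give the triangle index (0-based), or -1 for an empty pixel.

T0:
  2·area = 86  (B↔C swapped to make it positive)
  edge (2, 7)→(6, 2): d=(4,-5) inclusive
  edge (6, 2)→(20, 6): d=(14,4) inclusive
  edge (20, 6)→(2, 7): d=(-18,1) inclusive
    (3,1)@(7, 3): e=[9,10,67] → #
    (4,1)@(9, 3): e=[19,2,65] → #
    (5,1)@(11, 3): e=[29,-6,63] → ·
    (2,2)@(5, 5): e=[7,46,33] → #
    (5,2)@(11, 5): e=[37,22,27] → #
    (6,2)@(13, 5): e=[47,14,25] → #
    (7,2)@(15, 5): e=[57,6,23] → #
    (8,2)@(17, 5): e=[67,-2,21] → ·
    (2,3)@(5, 7): e=[15,74,-3] → ·
    (3,3)@(7, 7): e=[25,66,-5] → ·
    (4,3)@(9, 7): e=[35,58,-7] → ·
    (5,3)@(11, 7): e=[45,50,-9] → ·
  covered (8 px):
    · · · · · · · · · ·
    · · · # # · · · · ·
    · · # # # # # # · ·
    · · · · · · · · · ·
T1:
  2·area = 3
  edge (7, 7)→(2, 6): d=(-5,-1) inclusive
  edge (2, 6)→(10, 7): d=(8,1) inclusive
  edge (10, 7)→(7, 7): d=(-3,0) inclusive
    (0,3)@(1, 7): e=[-6,9,0] → ·  [on edge]
    (1,3)@(3, 7): e=[-4,7,0] → ·  [on edge]
    (2,3)@(5, 7): e=[-2,5,0] → ·  [on edge]
    (3,3)@(7, 7): e=[0,3,0] → #  [on edge]
    (4,3)@(9, 7): e=[2,1,0] → #  [on edge]
    (5,3)@(11, 7): e=[4,-1,0] → ·  [on edge]
    (6,3)@(13, 7): e=[6,-3,0] → ·  [on edge]
    (7,3)@(15, 7): e=[8,-5,0] → ·  [on edge]
    (8,3)@(17, 7): e=[10,-7,0] → ·  [on edge]
    (9,3)@(19, 7): e=[12,-9,0] → ·  [on edge]
  covered (2 px):
    · · · · · · · · · ·
    · · · · · · · · · ·
    · · · · · · · · · ·
    · · · # # · · · · ·
T2:
  degenerate (2·area = 0) — covers nothing

Z-buffer (winner per pixel, '.' = empty):
  . . . . . . . . . .
  . . . 0 0 . . . . .
  . . 0 0 0 0 0 0 . .
  . . . 1 1 . . . . .

Answer: 0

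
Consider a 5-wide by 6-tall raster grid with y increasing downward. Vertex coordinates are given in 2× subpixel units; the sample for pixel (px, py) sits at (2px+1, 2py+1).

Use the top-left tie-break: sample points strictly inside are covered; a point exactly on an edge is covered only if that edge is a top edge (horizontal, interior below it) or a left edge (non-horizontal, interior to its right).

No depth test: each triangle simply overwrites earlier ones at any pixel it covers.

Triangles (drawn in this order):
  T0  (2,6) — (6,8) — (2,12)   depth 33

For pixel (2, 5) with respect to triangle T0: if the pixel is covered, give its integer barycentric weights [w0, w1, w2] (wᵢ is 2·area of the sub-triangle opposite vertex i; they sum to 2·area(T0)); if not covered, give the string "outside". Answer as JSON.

T0:
  2·area = 24
  edge (2, 6)→(6, 8): d=(4,2) right/bottom  bias=-1
  edge (6, 8)→(2, 12): d=(-4,4) right/bottom  bias=-1
  edge (2, 12)→(2, 6): d=(0,-6) top-left  bias=+0
    (4,2)@(9, 5): e=[-18,0,42] → ·  [on edge]
    (1,3)@(3, 7): e=[2,16,6] → #
    (2,3)@(5, 7): e=[-2,8,18] → ·
    (3,3)@(7, 7): e=[-6,0,30] → ·  [on edge]
    (1,4)@(3, 9): e=[10,8,6] → #
    (2,4)@(5, 9): e=[6,0,18] → ·  [on edge]
    (1,5)@(3, 11): e=[18,0,6] → ·  [on edge]
  covered (2 px):
    · · · · ·
    · · · · ·
    · · · · ·
    · # · · ·
    · # · · ·
    · · · · ·

Final: "outside"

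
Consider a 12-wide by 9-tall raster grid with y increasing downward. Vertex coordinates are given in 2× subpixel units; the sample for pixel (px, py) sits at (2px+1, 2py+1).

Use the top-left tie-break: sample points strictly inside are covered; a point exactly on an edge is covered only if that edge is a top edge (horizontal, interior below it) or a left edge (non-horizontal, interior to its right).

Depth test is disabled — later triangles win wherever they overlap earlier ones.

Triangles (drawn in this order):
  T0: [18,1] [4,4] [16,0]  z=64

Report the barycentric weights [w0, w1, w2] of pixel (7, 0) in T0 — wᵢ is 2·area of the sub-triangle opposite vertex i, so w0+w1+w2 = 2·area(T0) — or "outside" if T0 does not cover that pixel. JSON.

T0:
  2·area = 20
  edge (18, 1)→(4, 4): d=(-14,3) right/bottom  bias=-1
  edge (4, 4)→(16, 0): d=(12,-4) top-left  bias=+0
  edge (16, 0)→(18, 1): d=(2,1) right/bottom  bias=-1
    (6,0)@(13, 1): e=[15,0,5] → X  [on edge]
    (7,0)@(15, 1): e=[9,8,3] → X
    (8,0)@(17, 1): e=[3,16,1] → X
    (9,0)@(19, 1): e=[-3,24,-1] → .
    (3,1)@(7, 3): e=[5,0,15] → X  [on edge]
    (4,1)@(9, 3): e=[-1,8,13] → .
    (6,1)@(13, 3): e=[-13,24,9] → .
    (7,1)@(15, 3): e=[-19,32,7] → .
    (8,1)@(17, 3): e=[-25,40,5] → .
    (0,2)@(1, 5): e=[-5,0,25] → .  [on edge]
    (3,2)@(7, 5): e=[-23,24,19] → .
  covered (4 px):
    . . . . . . X X X . . .
    . . . X . . . . . . . .
    . . . . . . . . . . . .
    . . . . . . . . . . . .
    . . . . . . . . . . . .
    . . . . . . . . . . . .
    . . . . . . . . . . . .
    . . . . . . . . . . . .
    . . . . . . . . . . . .

Answer: [8,3,9]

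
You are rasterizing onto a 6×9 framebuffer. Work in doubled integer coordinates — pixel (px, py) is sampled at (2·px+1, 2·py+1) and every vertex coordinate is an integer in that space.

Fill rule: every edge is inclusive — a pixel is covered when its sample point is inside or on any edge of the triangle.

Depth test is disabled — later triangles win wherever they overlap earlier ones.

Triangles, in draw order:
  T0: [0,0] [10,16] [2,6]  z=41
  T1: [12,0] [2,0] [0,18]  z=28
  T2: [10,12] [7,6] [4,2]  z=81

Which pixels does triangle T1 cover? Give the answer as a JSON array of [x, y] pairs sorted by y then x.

T0:
  2·area = 28
  edge (0, 0)→(10, 16): d=(10,16) inclusive
  edge (10, 16)→(2, 6): d=(-8,-10) inclusive
  edge (2, 6)→(0, 0): d=(-2,-6) inclusive
    (0,1)@(1, 3): e=[14,14,0] → █  [on edge]
    (1,1)@(3, 3): e=[-18,34,12] → ·
    (0,2)@(1, 5): e=[34,-2,-4] → ·
    (1,2)@(3, 5): e=[2,18,8] → █
    (2,2)@(5, 5): e=[-30,38,20] → ·
    (1,3)@(3, 7): e=[22,2,4] → █
    (2,3)@(5, 7): e=[-10,22,16] → ·
    (1,4)@(3, 9): e=[42,-14,0] → ·  [on edge]
    (2,4)@(5, 9): e=[10,6,12] → █
    (3,4)@(7, 9): e=[-22,26,24] → ·
    (2,5)@(5, 11): e=[30,-10,8] → ·
    (2,7)@(5, 15): e=[70,-42,0] → ·  [on edge]
  covered (4 px):
    · · · · · ·
    █ · · · · ·
    · █ · · · ·
    · █ · · · ·
    · · █ · · ·
    · · · · · ·
    · · · · · ·
    · · · · · ·
    · · · · · ·
T1:
  2·area = 180  (B↔C swapped to make it positive)
  edge (12, 0)→(0, 18): d=(-12,18) inclusive
  edge (0, 18)→(2, 0): d=(2,-18) inclusive
  edge (2, 0)→(12, 0): d=(10,0) inclusive
    (1,0)@(3, 1): e=[150,20,10] → █
    (2,0)@(5, 1): e=[114,56,10] → █
    (3,0)@(7, 1): e=[78,92,10] → █
    (4,0)@(9, 1): e=[42,128,10] → █
    (5,0)@(11, 1): e=[6,164,10] → █
    (1,1)@(3, 3): e=[126,24,30] → █
    (5,1)@(11, 3): e=[-18,168,30] → ·
    (1,2)@(3, 5): e=[102,28,50] → █
    (4,2)@(9, 5): e=[-6,136,50] → ·
    (1,3)@(3, 7): e=[78,32,70] → █
    (4,3)@(9, 7): e=[-30,140,70] → ·
    (0,4)@(1, 9): e=[90,0,90] → █  [on edge]
  covered (23 px):
    · █ █ █ █ █
    · █ █ █ █ ·
    · █ █ █ · ·
    · █ █ █ · ·
    █ █ █ · · ·
    █ █ · · · ·
    █ █ · · · ·
    █ · · · · ·
    · · · · · ·
T2:
  2·area = 6  (B↔C swapped to make it positive)
  edge (10, 12)→(4, 2): d=(-6,-10) inclusive
  edge (4, 2)→(7, 6): d=(3,4) inclusive
  edge (7, 6)→(10, 12): d=(3,6) inclusive
    (3,3)@(7, 7): e=[0,3,3] → █  [on edge]
    (4,3)@(9, 7): e=[20,-5,-9] → ·
    (3,4)@(7, 9): e=[-12,9,9] → ·
  covered (1 px):
    · · · · · ·
    · · · · · ·
    · · · · · ·
    · · · █ · ·
    · · · · · ·
    · · · · · ·
    · · · · · ·
    · · · · · ·
    · · · · · ·

Answer: [[1,0],[2,0],[3,0],[4,0],[5,0],[1,1],[2,1],[3,1],[4,1],[1,2],[2,2],[3,2],[1,3],[2,3],[3,3],[0,4],[1,4],[2,4],[0,5],[1,5],[0,6],[1,6],[0,7]]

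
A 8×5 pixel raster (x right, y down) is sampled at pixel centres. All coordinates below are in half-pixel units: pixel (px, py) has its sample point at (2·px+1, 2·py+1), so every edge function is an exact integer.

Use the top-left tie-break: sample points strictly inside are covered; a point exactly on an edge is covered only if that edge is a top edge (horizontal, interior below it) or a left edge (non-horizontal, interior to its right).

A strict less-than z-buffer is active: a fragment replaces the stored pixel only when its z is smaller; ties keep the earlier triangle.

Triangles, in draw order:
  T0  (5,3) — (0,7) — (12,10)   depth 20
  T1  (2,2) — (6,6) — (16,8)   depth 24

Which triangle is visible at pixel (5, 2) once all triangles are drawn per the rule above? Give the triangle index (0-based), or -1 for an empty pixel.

T0:
  2·area = 63  (B↔C swapped to make it positive)
  edge (5, 3)→(12, 10): d=(7,7) right/bottom  bias=-1
  edge (12, 10)→(0, 7): d=(-12,-3) top-left  bias=+0
  edge (0, 7)→(5, 3): d=(5,-4) top-left  bias=+0
    (1,0)@(3, 1): e=[0,81,-18] → .  [on edge]
    (2,1)@(5, 3): e=[0,63,0] → .  [on edge]
    (1,2)@(3, 5): e=[28,33,2] → X
    (2,2)@(5, 5): e=[14,39,10] → X
    (3,2)@(7, 5): e=[0,45,18] → .  [on edge]
    (0,3)@(1, 7): e=[56,3,4] → X
    (3,3)@(7, 7): e=[14,21,28] → X
    (4,3)@(9, 7): e=[0,27,36] → .  [on edge]
    (0,4)@(1, 9): e=[70,-21,14] → .
    (1,4)@(3, 9): e=[56,-15,22] → .
    (2,4)@(5, 9): e=[42,-9,30] → .
    (3,4)@(7, 9): e=[28,-3,38] → .
    (5,4)@(11, 9): e=[0,9,54] → .  [on edge]
  covered (7 px):
    . . . . . . . .
    . . . . . . . .
    . X X . . . . .
    X X X X . . . .
    . . . . X . . .
T1:
  2·area = 32  (B↔C swapped to make it positive)
  edge (2, 2)→(16, 8): d=(14,6) right/bottom  bias=-1
  edge (16, 8)→(6, 6): d=(-10,-2) top-left  bias=+0
  edge (6, 6)→(2, 2): d=(-4,-4) top-left  bias=+0
    (0,0)@(1, 1): e=[-8,40,0] → .  [on edge]
    (1,1)@(3, 3): e=[8,24,0] → X  [on edge]
    (2,1)@(5, 3): e=[-4,28,8] → .
    (0,2)@(1, 5): e=[48,0,-16] → .  [on edge]
    (1,2)@(3, 5): e=[36,4,-8] → .
    (2,2)@(5, 5): e=[24,8,0] → X  [on edge]
    (3,2)@(7, 5): e=[12,12,8] → X
    (4,2)@(9, 5): e=[0,16,16] → .  [on edge]
    (2,3)@(5, 7): e=[52,-12,-8] → .
    (3,3)@(7, 7): e=[40,-8,0] → .  [on edge]
    (5,3)@(11, 7): e=[16,0,16] → X  [on edge]
    (6,3)@(13, 7): e=[4,4,24] → X
    (4,4)@(9, 9): e=[56,-24,0] → .  [on edge]
  covered (5 px):
    . . . . . . . .
    . X . . . . . .
    . . X X . . . .
    . . . . . X X .
    . . . . . . . .

Z-buffer (winner per pixel, '.' = empty):
  . . . . . . . .
  . 1 . . . . . .
  . 0 0 1 . . . .
  0 0 0 0 . 1 1 .
  . . . . 0 . . .

Result: -1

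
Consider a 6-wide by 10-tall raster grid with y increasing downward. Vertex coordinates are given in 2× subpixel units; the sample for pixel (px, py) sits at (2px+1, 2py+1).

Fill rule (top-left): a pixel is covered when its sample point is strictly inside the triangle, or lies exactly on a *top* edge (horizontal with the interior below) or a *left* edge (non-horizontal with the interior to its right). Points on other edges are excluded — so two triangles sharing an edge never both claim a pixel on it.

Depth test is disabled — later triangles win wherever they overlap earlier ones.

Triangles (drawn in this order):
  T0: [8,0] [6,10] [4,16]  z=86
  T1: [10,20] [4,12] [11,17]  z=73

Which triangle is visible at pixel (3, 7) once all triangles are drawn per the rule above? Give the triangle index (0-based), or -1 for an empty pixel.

T0:
  2·area = 8
  edge (8, 0)→(6, 10): d=(-2,10) right/bottom  bias=-1
  edge (6, 10)→(4, 16): d=(-2,6) right/bottom  bias=-1
  edge (4, 16)→(8, 0): d=(4,-16) top-left  bias=+0
    (4,0)@(9, 1): e=[-12,0,20] → ·  [on edge]
    (3,2)@(7, 5): e=[0,4,4] → ·  [on edge]
    (3,3)@(7, 7): e=[-4,0,12] → ·  [on edge]
    (2,6)@(5, 13): e=[4,0,4] → ·  [on edge]
    (2,7)@(5, 15): e=[0,-4,12] → ·  [on edge]
    (1,9)@(3, 19): e=[12,0,-4] → ·  [on edge]
  covered (0 px):
    · · · · · ·
    · · · · · ·
    · · · · · ·
    · · · · · ·
    · · · · · ·
    · · · · · ·
    · · · · · ·
    · · · · · ·
    · · · · · ·
    · · · · · ·
T1:
  2·area = 26
  edge (10, 20)→(4, 12): d=(-6,-8) top-left  bias=+0
  edge (4, 12)→(11, 17): d=(7,5) right/bottom  bias=-1
  edge (11, 17)→(10, 20): d=(-1,3) right/bottom  bias=-1
    (2,6)@(5, 13): e=[2,2,22] → #
    (3,6)@(7, 13): e=[18,-8,16] → ·
    (2,7)@(5, 15): e=[-10,16,20] → ·
    (3,7)@(7, 15): e=[6,6,14] → #
    (4,7)@(9, 15): e=[22,-4,8] → ·
    (3,8)@(7, 17): e=[-6,20,12] → ·
    (4,8)@(9, 17): e=[10,10,6] → #
    (5,8)@(11, 17): e=[26,0,0] → ·  [on edge]
    (4,9)@(9, 19): e=[-2,24,4] → ·
  covered (3 px):
    · · · · · ·
    · · · · · ·
    · · · · · ·
    · · · · · ·
    · · · · · ·
    · · · · · ·
    · · # · · ·
    · · · # · ·
    · · · · # ·
    · · · · · ·

Z-buffer (winner per pixel, '.' = empty):
  . . . . . .
  . . . . . .
  . . . . . .
  . . . . . .
  . . . . . .
  . . . . . .
  . . 1 . . .
  . . . 1 . .
  . . . . 1 .
  . . . . . .

Result: 1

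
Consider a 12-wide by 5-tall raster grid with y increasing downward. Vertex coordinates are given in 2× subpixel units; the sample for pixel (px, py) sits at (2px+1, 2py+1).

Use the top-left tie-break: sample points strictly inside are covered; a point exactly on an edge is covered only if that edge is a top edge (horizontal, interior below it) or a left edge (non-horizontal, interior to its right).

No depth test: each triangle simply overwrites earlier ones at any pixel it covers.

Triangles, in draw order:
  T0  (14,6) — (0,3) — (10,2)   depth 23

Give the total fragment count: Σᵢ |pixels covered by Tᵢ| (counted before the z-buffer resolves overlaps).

T0:
  2·area = 44
  edge (14, 6)→(0, 3): d=(-14,-3) top-left  bias=+0
  edge (0, 3)→(10, 2): d=(10,-1) top-left  bias=+0
  edge (10, 2)→(14, 6): d=(4,4) right/bottom  bias=-1
    (4,0)@(9, 1): e=[55,-11,0] → .  [on edge]
    (0,1)@(1, 3): e=[3,1,40] → X
    (1,1)@(3, 3): e=[9,3,32] → X
    (2,1)@(5, 3): e=[15,5,24] → X
    (3,1)@(7, 3): e=[21,7,16] → X
    (4,1)@(9, 3): e=[27,9,8] → X
    (5,1)@(11, 3): e=[33,11,0] → .  [on edge]
    (0,2)@(1, 5): e=[-25,21,48] → .
    (1,2)@(3, 5): e=[-19,23,40] → .
    (2,2)@(5, 5): e=[-13,25,32] → .
    (3,2)@(7, 5): e=[-7,27,24] → .
    (4,2)@(9, 5): e=[-1,29,16] → .
    (6,2)@(13, 5): e=[11,33,0] → .  [on edge]
    (7,3)@(15, 7): e=[-11,55,0] → .  [on edge]
    (8,4)@(17, 9): e=[-33,77,0] → .  [on edge]
  covered (6 px):
    . . . . . . . . . . . .
    X X X X X . . . . . . .
    . . . . . X . . . . . .
    . . . . . . . . . . . .
    . . . . . . . . . . . .

Answer: 6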